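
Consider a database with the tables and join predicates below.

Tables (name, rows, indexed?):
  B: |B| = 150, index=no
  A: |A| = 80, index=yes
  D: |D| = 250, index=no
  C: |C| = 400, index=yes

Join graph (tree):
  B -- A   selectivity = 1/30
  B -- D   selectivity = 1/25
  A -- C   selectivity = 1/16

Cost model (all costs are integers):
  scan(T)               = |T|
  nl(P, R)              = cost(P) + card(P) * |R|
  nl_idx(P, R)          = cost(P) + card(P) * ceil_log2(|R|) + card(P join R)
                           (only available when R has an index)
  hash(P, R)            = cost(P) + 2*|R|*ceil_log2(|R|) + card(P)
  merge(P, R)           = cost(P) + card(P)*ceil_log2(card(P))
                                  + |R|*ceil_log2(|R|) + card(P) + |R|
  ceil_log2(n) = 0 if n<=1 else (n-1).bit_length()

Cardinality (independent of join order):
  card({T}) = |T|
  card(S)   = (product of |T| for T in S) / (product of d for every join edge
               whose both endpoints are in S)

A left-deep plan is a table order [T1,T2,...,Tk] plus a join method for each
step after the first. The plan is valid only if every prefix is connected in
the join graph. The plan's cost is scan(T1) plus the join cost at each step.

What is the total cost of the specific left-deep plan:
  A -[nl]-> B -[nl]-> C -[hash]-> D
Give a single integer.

step 1: scan A: cost=80, card=80
step 2: join B via nl
    card(P join B) = 80*150/(30) = 400
    cost = 80 + 80*150 = 12080
step 3: join C via nl
    card(P join C) = 400*400/(16) = 10000
    cost = 12080 + 400*400 = 172080
step 4: join D via hash
    card(P join D) = 10000*250/(25) = 100000
    cost = 172080 + 2*250*8 + 10000 = 186080

186080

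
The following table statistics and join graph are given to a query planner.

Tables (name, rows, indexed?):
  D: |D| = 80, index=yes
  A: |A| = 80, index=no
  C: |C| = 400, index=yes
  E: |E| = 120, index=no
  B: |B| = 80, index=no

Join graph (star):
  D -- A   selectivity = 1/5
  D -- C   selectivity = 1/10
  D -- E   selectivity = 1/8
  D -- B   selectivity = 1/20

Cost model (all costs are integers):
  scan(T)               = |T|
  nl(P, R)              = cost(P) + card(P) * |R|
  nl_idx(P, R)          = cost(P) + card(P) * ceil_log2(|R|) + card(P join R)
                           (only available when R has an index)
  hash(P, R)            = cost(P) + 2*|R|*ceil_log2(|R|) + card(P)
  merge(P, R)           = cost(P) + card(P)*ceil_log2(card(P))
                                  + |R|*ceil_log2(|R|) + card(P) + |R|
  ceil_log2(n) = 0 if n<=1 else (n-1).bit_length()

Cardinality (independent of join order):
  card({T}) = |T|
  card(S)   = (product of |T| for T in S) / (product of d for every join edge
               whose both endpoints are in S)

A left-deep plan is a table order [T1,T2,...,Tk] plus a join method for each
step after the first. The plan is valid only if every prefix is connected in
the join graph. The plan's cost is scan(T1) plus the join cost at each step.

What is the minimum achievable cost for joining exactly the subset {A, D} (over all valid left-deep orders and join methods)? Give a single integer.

1280

Selinger DP over subsets of {A,D}:
  {D}: scan cost=80, card=80
  {A}: scan cost=80, card=80
  {AD}: card=1280; try (D,hash)→1280, (A,hash)→1280, (D,merge)→1360, (A,merge)→1360, (D,nl_idx)→1920, (D,nl)→6480 …(+1); best=1280 via (D,hash)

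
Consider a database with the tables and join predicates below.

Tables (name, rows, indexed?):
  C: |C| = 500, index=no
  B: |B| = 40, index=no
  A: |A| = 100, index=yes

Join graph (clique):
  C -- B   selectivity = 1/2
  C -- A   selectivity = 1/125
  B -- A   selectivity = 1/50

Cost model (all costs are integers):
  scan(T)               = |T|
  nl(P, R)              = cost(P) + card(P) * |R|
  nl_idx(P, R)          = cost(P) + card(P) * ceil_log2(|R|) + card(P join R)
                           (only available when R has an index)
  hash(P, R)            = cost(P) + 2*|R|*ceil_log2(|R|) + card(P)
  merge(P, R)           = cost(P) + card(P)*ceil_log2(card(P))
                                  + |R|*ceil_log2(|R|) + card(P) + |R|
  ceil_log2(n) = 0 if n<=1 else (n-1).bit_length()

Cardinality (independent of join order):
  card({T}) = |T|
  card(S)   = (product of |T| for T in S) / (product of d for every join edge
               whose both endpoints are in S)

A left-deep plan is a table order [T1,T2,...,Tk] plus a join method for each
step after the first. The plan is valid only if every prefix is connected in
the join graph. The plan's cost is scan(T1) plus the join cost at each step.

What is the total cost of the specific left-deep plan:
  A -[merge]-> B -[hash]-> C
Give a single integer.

10260

step 1: scan A: cost=100, card=100
step 2: join B via merge
    card(P join B) = 100*40/(50) = 80
    cost = 100 + 100*7 + 40*6 + 100 + 40 = 1180
step 3: join C via hash
    card(P join C) = 80*500/(2*125) = 160
    cost = 1180 + 2*500*9 + 80 = 10260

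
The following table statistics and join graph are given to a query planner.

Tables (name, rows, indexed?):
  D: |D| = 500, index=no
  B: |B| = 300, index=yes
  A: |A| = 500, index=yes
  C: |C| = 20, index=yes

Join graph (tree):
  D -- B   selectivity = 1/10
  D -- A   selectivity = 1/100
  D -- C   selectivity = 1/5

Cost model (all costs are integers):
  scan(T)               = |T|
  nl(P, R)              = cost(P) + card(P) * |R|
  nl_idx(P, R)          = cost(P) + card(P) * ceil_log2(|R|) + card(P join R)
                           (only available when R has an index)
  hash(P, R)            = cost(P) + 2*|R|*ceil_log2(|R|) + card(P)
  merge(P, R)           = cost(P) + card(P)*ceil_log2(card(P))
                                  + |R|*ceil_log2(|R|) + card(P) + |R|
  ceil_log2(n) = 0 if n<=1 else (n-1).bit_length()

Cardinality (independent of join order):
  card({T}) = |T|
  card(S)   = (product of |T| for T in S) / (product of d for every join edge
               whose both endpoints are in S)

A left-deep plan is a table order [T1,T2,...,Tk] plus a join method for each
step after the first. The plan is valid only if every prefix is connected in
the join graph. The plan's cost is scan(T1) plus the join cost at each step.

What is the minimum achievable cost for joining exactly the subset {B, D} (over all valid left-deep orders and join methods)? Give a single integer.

Selinger DP over subsets of {B,D}:
  {D}: scan cost=500, card=500
  {B}: scan cost=300, card=300
  {BD}: card=15000; try (B,hash)→6400, (D,merge)→8300, (B,merge)→8500, (D,hash)→9600, (B,nl_idx)→20000, (D,nl)→150300 …(+1); best=6400 via (B,hash)

6400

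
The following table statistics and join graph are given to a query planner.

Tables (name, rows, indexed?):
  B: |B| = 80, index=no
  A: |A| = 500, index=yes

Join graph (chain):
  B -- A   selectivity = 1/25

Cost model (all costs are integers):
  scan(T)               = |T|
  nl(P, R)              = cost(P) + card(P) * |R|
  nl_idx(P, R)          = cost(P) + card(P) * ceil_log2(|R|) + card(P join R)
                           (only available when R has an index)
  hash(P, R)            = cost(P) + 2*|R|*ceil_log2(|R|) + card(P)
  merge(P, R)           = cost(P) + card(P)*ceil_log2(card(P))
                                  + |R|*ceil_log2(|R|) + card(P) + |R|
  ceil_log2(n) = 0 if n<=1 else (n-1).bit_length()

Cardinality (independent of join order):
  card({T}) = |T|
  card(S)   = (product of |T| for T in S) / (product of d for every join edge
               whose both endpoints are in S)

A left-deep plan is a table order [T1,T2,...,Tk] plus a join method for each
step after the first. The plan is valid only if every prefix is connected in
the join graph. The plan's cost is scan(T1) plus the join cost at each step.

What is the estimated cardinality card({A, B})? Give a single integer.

Tables in S: A(500), B(80)
Edges inside S: B-A(d=25)
numerator = 500 * 80 = 40000
denominator = 25 = 25
card(S) = 40000 / 25 = 1600

1600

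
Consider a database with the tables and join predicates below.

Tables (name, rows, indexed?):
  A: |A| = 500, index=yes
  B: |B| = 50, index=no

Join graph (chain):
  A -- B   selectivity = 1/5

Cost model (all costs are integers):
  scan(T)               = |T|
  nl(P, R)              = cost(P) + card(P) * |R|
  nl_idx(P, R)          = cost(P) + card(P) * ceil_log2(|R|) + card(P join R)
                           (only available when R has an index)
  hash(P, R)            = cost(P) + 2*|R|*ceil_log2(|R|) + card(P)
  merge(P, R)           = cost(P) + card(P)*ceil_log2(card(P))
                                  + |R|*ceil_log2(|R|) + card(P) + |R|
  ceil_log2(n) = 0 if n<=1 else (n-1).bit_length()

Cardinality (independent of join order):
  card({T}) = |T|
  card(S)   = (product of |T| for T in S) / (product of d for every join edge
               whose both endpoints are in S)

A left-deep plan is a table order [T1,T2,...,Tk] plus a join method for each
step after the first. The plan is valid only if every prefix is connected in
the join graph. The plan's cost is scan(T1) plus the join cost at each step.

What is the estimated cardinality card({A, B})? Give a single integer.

Tables in S: A(500), B(50)
Edges inside S: A-B(d=5)
numerator = 500 * 50 = 25000
denominator = 5 = 5
card(S) = 25000 / 5 = 5000

5000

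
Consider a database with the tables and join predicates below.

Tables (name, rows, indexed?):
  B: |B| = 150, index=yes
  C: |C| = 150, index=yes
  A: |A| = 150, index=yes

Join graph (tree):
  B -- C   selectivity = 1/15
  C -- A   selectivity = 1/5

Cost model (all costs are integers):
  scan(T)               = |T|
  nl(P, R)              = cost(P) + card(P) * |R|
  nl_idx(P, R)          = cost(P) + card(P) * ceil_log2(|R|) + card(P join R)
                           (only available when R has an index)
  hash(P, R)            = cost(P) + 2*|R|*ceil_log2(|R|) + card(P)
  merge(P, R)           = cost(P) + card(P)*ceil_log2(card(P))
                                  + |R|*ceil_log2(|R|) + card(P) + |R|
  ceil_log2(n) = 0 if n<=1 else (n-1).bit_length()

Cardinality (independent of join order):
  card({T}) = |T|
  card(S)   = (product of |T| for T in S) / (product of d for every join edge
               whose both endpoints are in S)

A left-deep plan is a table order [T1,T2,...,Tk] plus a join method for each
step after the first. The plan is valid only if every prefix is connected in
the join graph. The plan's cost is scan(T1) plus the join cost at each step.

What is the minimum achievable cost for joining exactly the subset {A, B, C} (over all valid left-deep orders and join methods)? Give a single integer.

6600

Selinger DP over subsets of {A,B,C}:
  {B}: scan cost=150, card=150
  {C}: scan cost=150, card=150
  {A}: scan cost=150, card=150
  {BC}: card=1500; try (C,hash)→2700, (B,hash)→2700, (C,merge)→2850, (C,nl_idx)→2850, (B,merge)→2850, (B,nl_idx)→2850 …(+2); best=2700 via (C,hash)
  {AC}: card=4500; try (C,hash)→2700, (A,hash)→2700, (C,merge)→2850, (A,merge)→2850, (C,nl_idx)→5850, (A,nl_idx)→5850 …(+2); best=2700 via (C,hash)
  {ABC}: card=45000; try (A,hash)→6600, (B,hash)→9600, (A,merge)→22050, (A,nl_idx)→59700, (B,merge)→67050, (B,nl_idx)→83700 …(+2); best=6600 via (A,hash)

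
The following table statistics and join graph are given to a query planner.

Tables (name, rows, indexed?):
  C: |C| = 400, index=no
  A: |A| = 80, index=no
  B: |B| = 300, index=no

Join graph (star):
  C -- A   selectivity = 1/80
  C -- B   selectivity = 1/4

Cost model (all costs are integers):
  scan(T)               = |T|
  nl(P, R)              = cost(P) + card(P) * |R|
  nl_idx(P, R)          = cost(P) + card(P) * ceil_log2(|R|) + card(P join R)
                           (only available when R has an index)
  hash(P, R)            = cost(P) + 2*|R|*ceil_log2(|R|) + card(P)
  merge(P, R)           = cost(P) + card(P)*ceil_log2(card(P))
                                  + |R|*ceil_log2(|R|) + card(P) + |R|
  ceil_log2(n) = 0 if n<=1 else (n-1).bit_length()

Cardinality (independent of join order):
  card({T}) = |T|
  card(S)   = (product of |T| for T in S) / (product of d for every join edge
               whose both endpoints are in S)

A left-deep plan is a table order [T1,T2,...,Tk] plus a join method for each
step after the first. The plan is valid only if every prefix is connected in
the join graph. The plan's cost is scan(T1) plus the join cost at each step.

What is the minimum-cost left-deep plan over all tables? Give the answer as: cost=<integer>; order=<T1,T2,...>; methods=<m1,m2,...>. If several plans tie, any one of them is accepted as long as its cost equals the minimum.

Selinger DP (subsets sized 1..n):
  {C}: scan cost=400, card=400
  {A}: scan cost=80, card=80
  {B}: scan cost=300, card=300
  {AC}: card=400; try (A,hash)→1920, (C,merge)→4720, (A,merge)→5040, (C,hash)→7360, (C,nl)→32080, (A,nl)→32400; best=1920 via (A,hash)
  {BC}: card=30000; try (B,hash)→6200, (C,merge)→7300, (B,merge)→7400, (C,hash)→7800, (C,nl)→120300, (B,nl)→120400; best=6200 via (B,hash)
  {ABC}: card=30000; try (B,hash)→7720, (B,merge)→8920, (A,hash)→37320, (B,nl)→121920, (A,merge)→486840, (A,nl)→2406200; best=7720 via (B,hash)

cost=7720; order=C,A,B; methods=hash,hash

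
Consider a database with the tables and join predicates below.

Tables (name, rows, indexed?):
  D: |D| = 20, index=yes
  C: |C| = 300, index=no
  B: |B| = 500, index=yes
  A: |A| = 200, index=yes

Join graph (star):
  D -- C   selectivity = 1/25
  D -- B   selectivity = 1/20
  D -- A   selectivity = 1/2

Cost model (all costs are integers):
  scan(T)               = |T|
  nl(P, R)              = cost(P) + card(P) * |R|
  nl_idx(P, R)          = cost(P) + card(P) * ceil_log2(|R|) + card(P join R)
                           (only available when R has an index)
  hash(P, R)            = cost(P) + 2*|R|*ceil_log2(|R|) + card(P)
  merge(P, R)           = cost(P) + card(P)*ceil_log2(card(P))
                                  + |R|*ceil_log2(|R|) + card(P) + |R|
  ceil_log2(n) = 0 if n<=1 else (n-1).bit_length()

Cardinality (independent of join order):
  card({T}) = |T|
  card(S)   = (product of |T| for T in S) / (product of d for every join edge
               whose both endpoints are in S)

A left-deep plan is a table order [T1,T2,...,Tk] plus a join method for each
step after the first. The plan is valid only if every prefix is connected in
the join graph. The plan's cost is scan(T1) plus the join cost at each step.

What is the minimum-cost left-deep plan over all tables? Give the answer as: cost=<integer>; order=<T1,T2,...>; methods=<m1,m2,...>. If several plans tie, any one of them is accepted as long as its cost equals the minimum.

Selinger DP (subsets sized 1..n):
  {D}: scan cost=20, card=20
  {C}: scan cost=300, card=300
  {B}: scan cost=500, card=500
  {A}: scan cost=200, card=200
  {CD}: card=240; try (D,hash)→800, (D,nl_idx)→2040, (C,merge)→3140, (D,merge)→3420, (C,hash)→5440, (C,nl)→6020 …(+1); best=800 via (D,hash)
  {BD}: card=500; try (B,nl_idx)→700, (D,hash)→1200, (D,nl_idx)→3500, (B,merge)→5140, (D,merge)→5620, (B,hash)→9040 …(+2); best=700 via (B,nl_idx)
  {AD}: card=2000; try (D,hash)→600, (A,merge)→1940, (D,merge)→2120, (A,nl_idx)→2180, (D,nl_idx)→3200, (A,hash)→3240 …(+2); best=600 via (D,hash)
  {BCD}: card=6000; try (C,hash)→6600, (B,merge)→7960, (C,merge)→8700, (B,nl_idx)→8960, (B,hash)→10040, (B,nl)→120800 …(+1); best=6600 via (C,hash)
  {ACD}: card=24000; try (A,hash)→4240, (A,merge)→4760, (C,hash)→8000, (A,nl_idx)→26720, (C,merge)→27600, (A,nl)→48800 …(+1); best=4240 via (A,hash)
  {ABD}: card=50000; try (A,hash)→4400, (A,merge)→7500, (B,hash)→11600, (B,merge)→29600, (A,nl_idx)→54700, (B,nl_idx)→68600 …(+2); best=4400 via (A,hash)
  {ABCD}: card=600000; try (A,hash)→15800, (B,hash)→37240, (C,hash)→59800, (A,merge)→92400, (B,merge)→393240, (A,nl_idx)→654600 …(+5); best=15800 via (A,hash)

cost=15800; order=D,B,C,A; methods=nl_idx,hash,hash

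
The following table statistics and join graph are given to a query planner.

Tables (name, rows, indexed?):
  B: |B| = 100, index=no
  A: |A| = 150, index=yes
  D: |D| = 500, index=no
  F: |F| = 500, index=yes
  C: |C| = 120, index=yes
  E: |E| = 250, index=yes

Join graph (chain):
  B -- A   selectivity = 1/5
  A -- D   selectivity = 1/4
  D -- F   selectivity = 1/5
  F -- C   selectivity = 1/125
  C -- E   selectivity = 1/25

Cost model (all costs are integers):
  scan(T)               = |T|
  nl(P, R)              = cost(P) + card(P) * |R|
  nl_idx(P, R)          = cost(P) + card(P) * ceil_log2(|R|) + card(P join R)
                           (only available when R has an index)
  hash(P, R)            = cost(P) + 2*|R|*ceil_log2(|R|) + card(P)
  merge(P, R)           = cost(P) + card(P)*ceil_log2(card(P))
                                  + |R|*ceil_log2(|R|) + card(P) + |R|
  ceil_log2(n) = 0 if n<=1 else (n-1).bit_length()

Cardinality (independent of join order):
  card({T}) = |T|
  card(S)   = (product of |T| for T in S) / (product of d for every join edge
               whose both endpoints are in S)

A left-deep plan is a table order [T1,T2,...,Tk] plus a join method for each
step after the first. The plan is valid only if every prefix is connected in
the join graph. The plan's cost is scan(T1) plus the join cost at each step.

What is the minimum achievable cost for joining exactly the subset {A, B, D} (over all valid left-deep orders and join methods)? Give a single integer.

13700

Selinger DP over subsets of {A,B,D}:
  {B}: scan cost=100, card=100
  {A}: scan cost=150, card=150
  {D}: scan cost=500, card=500
  {AB}: card=3000; try (B,hash)→1700, (A,merge)→2250, (B,merge)→2300, (A,hash)→2600, (A,nl_idx)→3900, (A,nl)→15100 …(+1); best=1700 via (B,hash)
  {AD}: card=18750; try (A,hash)→3400, (D,merge)→6500, (A,merge)→6850, (D,hash)→9300, (A,nl_idx)→23250, (D,nl)→75150 …(+1); best=3400 via (A,hash)
  {ABD}: card=375000; try (D,hash)→13700, (B,hash)→23550, (D,merge)→45700, (B,merge)→304200, (D,nl)→1501700, (B,nl)→1878400; best=13700 via (D,hash)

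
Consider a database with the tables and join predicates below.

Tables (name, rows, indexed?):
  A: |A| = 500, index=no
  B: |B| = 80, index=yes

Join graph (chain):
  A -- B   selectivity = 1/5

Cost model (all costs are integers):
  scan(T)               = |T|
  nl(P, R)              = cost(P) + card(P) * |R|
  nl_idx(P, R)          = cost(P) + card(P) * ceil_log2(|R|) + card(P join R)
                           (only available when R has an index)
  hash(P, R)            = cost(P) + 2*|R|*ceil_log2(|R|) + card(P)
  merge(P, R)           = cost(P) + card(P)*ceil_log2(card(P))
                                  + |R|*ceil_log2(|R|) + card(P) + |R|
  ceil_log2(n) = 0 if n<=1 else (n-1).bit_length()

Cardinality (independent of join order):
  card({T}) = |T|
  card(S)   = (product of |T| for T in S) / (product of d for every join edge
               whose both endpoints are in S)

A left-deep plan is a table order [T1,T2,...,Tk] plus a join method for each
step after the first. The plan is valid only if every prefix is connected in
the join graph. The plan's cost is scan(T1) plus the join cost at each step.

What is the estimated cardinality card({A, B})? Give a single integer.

8000

Tables in S: A(500), B(80)
Edges inside S: A-B(d=5)
numerator = 500 * 80 = 40000
denominator = 5 = 5
card(S) = 40000 / 5 = 8000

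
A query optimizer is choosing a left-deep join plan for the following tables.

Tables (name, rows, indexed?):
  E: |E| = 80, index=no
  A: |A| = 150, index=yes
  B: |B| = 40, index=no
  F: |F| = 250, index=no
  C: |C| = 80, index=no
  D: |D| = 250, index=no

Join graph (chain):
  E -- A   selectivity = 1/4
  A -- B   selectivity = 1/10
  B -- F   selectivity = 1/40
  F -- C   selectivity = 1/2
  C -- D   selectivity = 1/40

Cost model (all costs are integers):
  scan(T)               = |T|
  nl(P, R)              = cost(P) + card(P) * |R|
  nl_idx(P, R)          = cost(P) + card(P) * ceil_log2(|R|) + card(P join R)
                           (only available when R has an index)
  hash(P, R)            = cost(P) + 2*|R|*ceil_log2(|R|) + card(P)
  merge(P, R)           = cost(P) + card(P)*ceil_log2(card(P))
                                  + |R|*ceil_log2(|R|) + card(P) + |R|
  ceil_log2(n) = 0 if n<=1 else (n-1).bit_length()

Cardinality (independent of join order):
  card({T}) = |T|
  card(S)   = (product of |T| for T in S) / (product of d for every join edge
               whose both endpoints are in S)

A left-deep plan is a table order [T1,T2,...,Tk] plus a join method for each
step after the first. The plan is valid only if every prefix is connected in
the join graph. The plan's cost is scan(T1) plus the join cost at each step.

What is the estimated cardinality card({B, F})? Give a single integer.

Tables in S: B(40), F(250)
Edges inside S: B-F(d=40)
numerator = 40 * 250 = 10000
denominator = 40 = 40
card(S) = 10000 / 40 = 250

250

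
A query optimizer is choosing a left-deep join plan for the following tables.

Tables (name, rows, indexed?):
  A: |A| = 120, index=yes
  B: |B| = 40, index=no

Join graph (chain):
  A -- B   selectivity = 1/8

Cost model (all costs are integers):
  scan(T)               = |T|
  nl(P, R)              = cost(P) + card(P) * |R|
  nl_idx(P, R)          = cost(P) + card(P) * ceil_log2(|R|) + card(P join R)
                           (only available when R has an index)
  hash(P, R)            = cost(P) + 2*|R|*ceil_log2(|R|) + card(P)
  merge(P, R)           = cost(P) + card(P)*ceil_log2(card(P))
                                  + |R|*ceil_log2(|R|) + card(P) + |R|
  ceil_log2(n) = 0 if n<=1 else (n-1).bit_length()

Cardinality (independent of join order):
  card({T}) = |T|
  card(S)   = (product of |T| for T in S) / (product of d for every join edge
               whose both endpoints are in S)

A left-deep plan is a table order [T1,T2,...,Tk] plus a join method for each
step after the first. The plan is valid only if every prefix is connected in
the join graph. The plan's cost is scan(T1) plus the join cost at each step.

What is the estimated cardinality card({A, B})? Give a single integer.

Tables in S: A(120), B(40)
Edges inside S: A-B(d=8)
numerator = 120 * 40 = 4800
denominator = 8 = 8
card(S) = 4800 / 8 = 600

600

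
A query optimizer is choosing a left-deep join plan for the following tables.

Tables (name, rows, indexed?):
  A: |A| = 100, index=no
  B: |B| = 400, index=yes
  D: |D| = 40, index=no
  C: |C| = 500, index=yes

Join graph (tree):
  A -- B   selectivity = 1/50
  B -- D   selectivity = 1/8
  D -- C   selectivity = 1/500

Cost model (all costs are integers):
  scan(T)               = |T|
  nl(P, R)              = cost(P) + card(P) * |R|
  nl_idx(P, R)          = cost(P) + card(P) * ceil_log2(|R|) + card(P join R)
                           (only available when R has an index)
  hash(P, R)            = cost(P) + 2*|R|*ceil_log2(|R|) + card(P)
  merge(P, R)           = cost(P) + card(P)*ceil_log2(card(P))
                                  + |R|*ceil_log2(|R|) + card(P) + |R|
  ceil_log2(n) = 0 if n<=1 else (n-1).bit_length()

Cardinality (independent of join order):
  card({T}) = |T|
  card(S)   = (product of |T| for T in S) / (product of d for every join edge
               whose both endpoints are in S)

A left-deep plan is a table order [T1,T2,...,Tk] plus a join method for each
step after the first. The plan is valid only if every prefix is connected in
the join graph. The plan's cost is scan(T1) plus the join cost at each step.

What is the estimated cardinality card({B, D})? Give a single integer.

Tables in S: B(400), D(40)
Edges inside S: B-D(d=8)
numerator = 400 * 40 = 16000
denominator = 8 = 8
card(S) = 16000 / 8 = 2000

2000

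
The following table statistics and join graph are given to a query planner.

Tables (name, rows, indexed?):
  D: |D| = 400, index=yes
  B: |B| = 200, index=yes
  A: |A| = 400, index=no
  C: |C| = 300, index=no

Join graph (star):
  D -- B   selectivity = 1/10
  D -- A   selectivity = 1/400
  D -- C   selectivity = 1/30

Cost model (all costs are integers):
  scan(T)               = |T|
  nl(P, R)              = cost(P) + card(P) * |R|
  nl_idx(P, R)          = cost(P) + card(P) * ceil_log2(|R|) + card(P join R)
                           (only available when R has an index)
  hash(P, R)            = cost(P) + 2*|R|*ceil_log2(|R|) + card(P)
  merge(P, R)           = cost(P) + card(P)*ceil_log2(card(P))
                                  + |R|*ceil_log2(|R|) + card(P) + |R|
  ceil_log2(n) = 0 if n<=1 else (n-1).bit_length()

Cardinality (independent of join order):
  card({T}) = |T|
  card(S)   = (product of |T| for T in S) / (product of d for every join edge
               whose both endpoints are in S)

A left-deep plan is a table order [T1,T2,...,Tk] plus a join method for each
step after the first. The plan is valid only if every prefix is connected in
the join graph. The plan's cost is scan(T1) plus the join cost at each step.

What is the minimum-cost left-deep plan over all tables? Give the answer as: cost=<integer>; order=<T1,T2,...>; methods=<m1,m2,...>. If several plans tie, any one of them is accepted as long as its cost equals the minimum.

cost=17400; order=A,D,C,B; methods=nl_idx,hash,hash

Selinger DP (subsets sized 1..n):
  {D}: scan cost=400, card=400
  {B}: scan cost=200, card=200
  {A}: scan cost=400, card=400
  {C}: scan cost=300, card=300
  {BD}: card=8000; try (B,hash)→4000, (D,merge)→6000, (B,merge)→6200, (D,hash)→7600, (D,nl_idx)→10000, (B,nl_idx)→11600 …(+2); best=4000 via (B,hash)
  {AD}: card=400; try (D,nl_idx)→4400, (D,hash)→8000, (A,hash)→8000, (D,merge)→8400, (A,merge)→8400, (D,nl)→160400 …(+1); best=4400 via (D,nl_idx)
  {CD}: card=4000; try (C,hash)→6200, (D,nl_idx)→7000, (D,merge)→7300, (C,merge)→7400, (D,hash)→7800, (D,nl)→120300 …(+1); best=6200 via (C,hash)
  {ABD}: card=8000; try (B,hash)→8000, (B,merge)→10200, (B,nl_idx)→15600, (A,hash)→19200, (B,nl)→84400, (A,merge)→120000 …(+1); best=8000 via (B,hash)
  {BCD}: card=80000; try (B,hash)→13400, (C,hash)→17400, (B,merge)→60000, (B,nl_idx)→118200, (C,merge)→119000, (B,nl)→806200 …(+1); best=13400 via (B,hash)
  {ACD}: card=4000; try (C,hash)→10200, (C,merge)→11400, (A,hash)→17400, (A,merge)→62200, (C,nl)→124400, (A,nl)→1606200; best=10200 via (C,hash)
  {ABCD}: card=80000; try (B,hash)→17400, (C,hash)→21400, (B,merge)→64000, (A,hash)→100600, (B,nl_idx)→122200, (C,merge)→123000 …(+4); best=17400 via (B,hash)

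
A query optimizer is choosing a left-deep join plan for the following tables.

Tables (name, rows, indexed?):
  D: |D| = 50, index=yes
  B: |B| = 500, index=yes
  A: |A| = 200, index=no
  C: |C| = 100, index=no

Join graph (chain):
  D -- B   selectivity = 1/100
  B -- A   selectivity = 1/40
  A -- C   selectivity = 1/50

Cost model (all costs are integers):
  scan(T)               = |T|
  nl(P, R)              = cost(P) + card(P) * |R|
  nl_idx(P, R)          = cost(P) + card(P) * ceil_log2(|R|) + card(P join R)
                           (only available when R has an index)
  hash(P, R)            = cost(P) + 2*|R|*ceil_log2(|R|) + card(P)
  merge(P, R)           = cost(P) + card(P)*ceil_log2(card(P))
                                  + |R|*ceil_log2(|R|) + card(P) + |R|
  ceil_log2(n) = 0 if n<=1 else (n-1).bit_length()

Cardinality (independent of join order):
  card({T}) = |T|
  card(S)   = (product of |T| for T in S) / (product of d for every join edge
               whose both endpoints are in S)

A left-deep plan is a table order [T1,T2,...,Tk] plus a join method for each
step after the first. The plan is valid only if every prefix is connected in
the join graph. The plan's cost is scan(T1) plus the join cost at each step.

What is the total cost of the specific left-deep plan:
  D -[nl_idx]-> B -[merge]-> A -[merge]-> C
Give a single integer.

20600

step 1: scan D: cost=50, card=50
step 2: join B via nl_idx
    card(P join B) = 50*500/(100) = 250
    cost = 50 + 50*9 + 250 = 750
step 3: join A via merge
    card(P join A) = 250*200/(40) = 1250
    cost = 750 + 250*8 + 200*8 + 250 + 200 = 4800
step 4: join C via merge
    card(P join C) = 1250*100/(50) = 2500
    cost = 4800 + 1250*11 + 100*7 + 1250 + 100 = 20600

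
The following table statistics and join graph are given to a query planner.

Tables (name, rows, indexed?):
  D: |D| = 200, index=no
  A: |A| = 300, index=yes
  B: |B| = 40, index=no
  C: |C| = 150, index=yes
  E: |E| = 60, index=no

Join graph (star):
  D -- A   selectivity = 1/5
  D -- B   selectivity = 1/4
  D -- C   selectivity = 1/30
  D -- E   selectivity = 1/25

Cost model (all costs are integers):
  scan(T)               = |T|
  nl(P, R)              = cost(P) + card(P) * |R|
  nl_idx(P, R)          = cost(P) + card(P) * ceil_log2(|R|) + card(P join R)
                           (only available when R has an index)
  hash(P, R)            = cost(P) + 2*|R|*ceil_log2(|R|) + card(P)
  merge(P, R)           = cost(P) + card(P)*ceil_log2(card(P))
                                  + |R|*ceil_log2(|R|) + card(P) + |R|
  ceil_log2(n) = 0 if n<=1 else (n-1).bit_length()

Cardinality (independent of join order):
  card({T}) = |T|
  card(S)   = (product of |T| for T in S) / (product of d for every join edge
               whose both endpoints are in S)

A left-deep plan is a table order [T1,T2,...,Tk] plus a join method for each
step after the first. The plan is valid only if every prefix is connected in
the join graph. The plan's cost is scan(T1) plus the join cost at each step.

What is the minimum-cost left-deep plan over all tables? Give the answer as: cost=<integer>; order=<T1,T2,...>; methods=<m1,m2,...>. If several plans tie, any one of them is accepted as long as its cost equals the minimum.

Selinger DP (subsets sized 1..n):
  {D}: scan cost=200, card=200
  {A}: scan cost=300, card=300
  {B}: scan cost=40, card=40
  {C}: scan cost=150, card=150
  {E}: scan cost=60, card=60
  {AD}: card=12000; try (D,hash)→3800, (A,merge)→5000, (D,merge)→5100, (A,hash)→5800, (A,nl_idx)→14000, (A,nl)→60200 …(+1); best=3800 via (D,hash)
  {BD}: card=2000; try (B,hash)→880, (D,merge)→2120, (B,merge)→2280, (D,hash)→3280, (D,nl)→8040, (B,nl)→8200; best=880 via (B,hash)
  {CD}: card=1000; try (C,hash)→2800, (C,nl_idx)→2800, (D,merge)→3300, (C,merge)→3350, (D,hash)→3500, (D,nl)→30150 …(+1); best=2800 via (C,hash)
  {DE}: card=480; try (E,hash)→1120, (D,merge)→2280, (E,merge)→2420, (D,hash)→3320, (D,nl)→12060, (E,nl)→12200; best=1120 via (E,hash)
  {ABD}: card=120000; try (A,hash)→8280, (B,hash)→16280, (A,merge)→27880, (A,nl_idx)→138880, (B,merge)→184080, (B,nl)→483800 …(+1); best=8280 via (A,hash)
  {ACD}: card=60000; try (A,hash)→9200, (A,merge)→16800, (C,hash)→18200, (A,nl_idx)→71800, (C,nl_idx)→159800, (C,merge)→185150 …(+2); best=9200 via (A,hash)
  {ADE}: card=28800; try (A,hash)→7000, (A,merge)→8920, (E,hash)→16520, (A,nl_idx)→34240, (A,nl)→145120, (E,merge)→184220 …(+1); best=7000 via (A,hash)
  {BCD}: card=10000; try (B,hash)→4280, (C,hash)→5280, (B,merge)→14080, (C,merge)→26230, (C,nl_idx)→26880, (B,nl)→42800 …(+1); best=4280 via (B,hash)
  {BDE}: card=4800; try (B,hash)→2080, (E,hash)→3600, (B,merge)→6200, (B,nl)→20320, (E,merge)→25300, (E,nl)→120880; best=2080 via (B,hash)
  {CDE}: card=2400; try (C,hash)→4000, (E,hash)→4520, (C,merge)→7270, (C,nl_idx)→7360, (E,merge)→14220, (E,nl)→62800 …(+1); best=4000 via (C,hash)
  {ABCD}: card=600000; try (A,hash)→19680, (B,hash)→69680, (C,hash)→130680, (A,merge)→157280, (A,nl_idx)→694280, (B,merge)→1029480 …(+5); best=19680 via (A,hash)
  {ABDE}: card=288000; try (A,hash)→12280, (B,hash)→36280, (A,merge)→72280, (E,hash)→129000, (A,nl_idx)→333280, (B,merge)→468080 …(+4); best=12280 via (A,hash)
  {ACDE}: card=144000; try (A,hash)→11800, (C,hash)→38200, (A,merge)→38200, (E,hash)→69920, (A,nl_idx)→169600, (C,nl_idx)→381400 …(+5); best=11800 via (A,hash)
  {BCDE}: card=24000; try (B,hash)→6880, (C,hash)→9280, (E,hash)→15000, (B,merge)→35480, (C,nl_idx)→64480, (C,merge)→70630 …(+4); best=6880 via (B,hash)
  {ABCDE}: card=1440000; try (A,hash)→36280, (B,hash)→156280, (C,hash)→302680, (A,merge)→393880, (E,hash)→620400, (A,nl_idx)→1662880 …(+8); best=36280 via (A,hash)

cost=36280; order=D,E,C,B,A; methods=hash,hash,hash,hash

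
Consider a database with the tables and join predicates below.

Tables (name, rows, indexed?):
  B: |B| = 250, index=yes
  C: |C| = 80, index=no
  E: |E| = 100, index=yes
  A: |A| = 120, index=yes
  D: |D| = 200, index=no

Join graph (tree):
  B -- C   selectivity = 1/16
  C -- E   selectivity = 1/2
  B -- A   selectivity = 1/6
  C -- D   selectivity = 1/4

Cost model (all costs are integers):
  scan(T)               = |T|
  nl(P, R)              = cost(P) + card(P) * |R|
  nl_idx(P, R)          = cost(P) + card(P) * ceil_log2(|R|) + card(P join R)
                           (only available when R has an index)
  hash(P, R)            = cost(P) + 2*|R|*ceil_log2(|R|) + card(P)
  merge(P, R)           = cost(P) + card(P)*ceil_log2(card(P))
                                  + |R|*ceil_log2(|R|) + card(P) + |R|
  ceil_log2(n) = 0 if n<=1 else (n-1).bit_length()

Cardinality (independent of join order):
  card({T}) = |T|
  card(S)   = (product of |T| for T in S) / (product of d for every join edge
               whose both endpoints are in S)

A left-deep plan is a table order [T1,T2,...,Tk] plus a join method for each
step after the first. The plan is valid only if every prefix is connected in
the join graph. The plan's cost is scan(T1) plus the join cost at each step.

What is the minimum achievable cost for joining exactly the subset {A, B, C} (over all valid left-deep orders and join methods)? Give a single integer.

Selinger DP over subsets of {A,B,C}:
  {B}: scan cost=250, card=250
  {C}: scan cost=80, card=80
  {A}: scan cost=120, card=120
  {BC}: card=1250; try (C,hash)→1620, (B,nl_idx)→1970, (B,merge)→2970, (C,merge)→3140, (B,hash)→4160, (B,nl)→20080 …(+1); best=1620 via (C,hash)
  {AB}: card=5000; try (A,hash)→2180, (B,merge)→3330, (A,merge)→3460, (B,hash)→4240, (B,nl_idx)→6080, (A,nl_idx)→7000 …(+2); best=2180 via (A,hash)
  {ABC}: card=25000; try (A,hash)→4550, (C,hash)→8300, (A,merge)→17580, (A,nl_idx)→35370, (C,merge)→72820, (A,nl)→151620 …(+1); best=4550 via (A,hash)

4550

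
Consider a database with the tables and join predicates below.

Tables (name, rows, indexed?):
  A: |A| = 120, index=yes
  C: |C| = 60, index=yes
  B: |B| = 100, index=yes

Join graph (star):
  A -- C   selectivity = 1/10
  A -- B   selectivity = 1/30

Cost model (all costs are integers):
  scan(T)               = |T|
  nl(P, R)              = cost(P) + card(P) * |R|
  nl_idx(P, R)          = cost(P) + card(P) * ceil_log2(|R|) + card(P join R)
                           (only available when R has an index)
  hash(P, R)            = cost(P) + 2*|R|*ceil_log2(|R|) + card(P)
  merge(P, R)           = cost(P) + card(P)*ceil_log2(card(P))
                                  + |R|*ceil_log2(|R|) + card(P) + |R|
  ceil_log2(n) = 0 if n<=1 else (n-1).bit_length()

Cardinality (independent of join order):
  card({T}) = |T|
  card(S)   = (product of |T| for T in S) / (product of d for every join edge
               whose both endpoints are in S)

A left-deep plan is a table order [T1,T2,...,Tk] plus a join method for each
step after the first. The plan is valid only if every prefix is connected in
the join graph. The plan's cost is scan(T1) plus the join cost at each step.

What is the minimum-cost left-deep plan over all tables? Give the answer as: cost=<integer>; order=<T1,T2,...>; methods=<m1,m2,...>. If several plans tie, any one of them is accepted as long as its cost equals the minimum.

Selinger DP (subsets sized 1..n):
  {A}: scan cost=120, card=120
  {C}: scan cost=60, card=60
  {B}: scan cost=100, card=100
  {AC}: card=720; try (C,hash)→960, (A,nl_idx)→1200, (A,merge)→1440, (C,merge)→1500, (C,nl_idx)→1560, (A,hash)→1800 …(+2); best=960 via (C,hash)
  {AB}: card=400; try (A,nl_idx)→1200, (B,nl_idx)→1360, (B,hash)→1640, (A,merge)→1860, (B,merge)→1880, (A,hash)→1880 …(+2); best=1200 via (A,nl_idx)
  {ABC}: card=2400; try (C,hash)→2320, (B,hash)→3080, (C,merge)→5620, (C,nl_idx)→6000, (B,nl_idx)→8400, (B,merge)→9680 …(+2); best=2320 via (C,hash)

cost=2320; order=B,A,C; methods=nl_idx,hash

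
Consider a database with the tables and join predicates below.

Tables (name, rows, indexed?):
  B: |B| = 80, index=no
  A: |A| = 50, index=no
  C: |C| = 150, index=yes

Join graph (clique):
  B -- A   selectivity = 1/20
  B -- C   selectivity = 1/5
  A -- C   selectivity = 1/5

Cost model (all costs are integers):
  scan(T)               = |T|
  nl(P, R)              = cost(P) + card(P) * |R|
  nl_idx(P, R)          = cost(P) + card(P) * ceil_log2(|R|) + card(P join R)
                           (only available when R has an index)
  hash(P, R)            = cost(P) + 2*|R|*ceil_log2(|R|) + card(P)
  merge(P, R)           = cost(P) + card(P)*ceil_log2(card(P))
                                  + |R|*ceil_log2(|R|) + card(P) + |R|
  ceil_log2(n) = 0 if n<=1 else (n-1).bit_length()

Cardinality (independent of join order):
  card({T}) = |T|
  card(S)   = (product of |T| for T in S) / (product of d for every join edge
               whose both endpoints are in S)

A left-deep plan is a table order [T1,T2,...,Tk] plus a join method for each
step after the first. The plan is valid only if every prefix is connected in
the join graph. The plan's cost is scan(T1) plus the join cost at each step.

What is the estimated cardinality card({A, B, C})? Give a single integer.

Tables in S: A(50), B(80), C(150)
Edges inside S: B-A(d=20), B-C(d=5), A-C(d=5)
numerator = 50 * 80 * 150 = 600000
denominator = 20 * 5 * 5 = 500
card(S) = 600000 / 500 = 1200

1200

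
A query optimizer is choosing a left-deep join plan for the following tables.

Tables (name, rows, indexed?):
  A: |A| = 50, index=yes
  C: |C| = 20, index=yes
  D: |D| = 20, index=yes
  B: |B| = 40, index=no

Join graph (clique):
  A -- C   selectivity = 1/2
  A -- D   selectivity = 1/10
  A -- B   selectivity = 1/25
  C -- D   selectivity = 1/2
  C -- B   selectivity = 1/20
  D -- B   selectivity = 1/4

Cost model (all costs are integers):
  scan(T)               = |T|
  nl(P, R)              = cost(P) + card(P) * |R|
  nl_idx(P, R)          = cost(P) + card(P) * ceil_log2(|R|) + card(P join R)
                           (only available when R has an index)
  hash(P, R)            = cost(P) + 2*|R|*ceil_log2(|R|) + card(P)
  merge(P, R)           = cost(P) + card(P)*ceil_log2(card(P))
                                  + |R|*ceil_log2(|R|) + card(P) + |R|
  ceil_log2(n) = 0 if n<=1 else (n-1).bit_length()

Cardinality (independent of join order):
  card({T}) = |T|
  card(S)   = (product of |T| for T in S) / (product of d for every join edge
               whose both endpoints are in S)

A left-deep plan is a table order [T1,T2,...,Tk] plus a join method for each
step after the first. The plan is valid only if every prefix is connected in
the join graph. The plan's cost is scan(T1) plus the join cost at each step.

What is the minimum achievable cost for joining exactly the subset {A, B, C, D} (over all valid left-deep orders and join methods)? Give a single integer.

770

Selinger DP over subsets of {A,B,C,D}:
  {A}: scan cost=50, card=50
  {C}: scan cost=20, card=20
  {D}: scan cost=20, card=20
  {B}: scan cost=40, card=40
  {AC}: card=500; try (C,hash)→300, (A,merge)→490, (C,merge)→520, (A,hash)→640, (A,nl_idx)→640, (C,nl_idx)→800 …(+2); best=300 via (C,hash)
  {AD}: card=100; try (A,nl_idx)→240, (D,hash)→300, (D,nl_idx)→400, (A,merge)→490, (D,merge)→520, (A,hash)→640 …(+2); best=240 via (A,nl_idx)
  {AB}: card=80; try (A,nl_idx)→360, (B,hash)→580, (A,merge)→670, (B,merge)→680, (A,hash)→680, (A,nl)→2040 …(+1); best=360 via (A,nl_idx)
  {CD}: card=200; try (D,hash)→240, (C,hash)→240, (D,merge)→260, (C,merge)→260, (D,nl_idx)→320, (C,nl_idx)→320 …(+2); best=240 via (D,hash)
  {BC}: card=40; try (C,hash)→280, (C,nl_idx)→280, (B,merge)→420, (C,merge)→440, (B,hash)→520, (B,nl)→820 …(+1); best=280 via (C,hash)
  {BD}: card=200; try (D,hash)→280, (B,merge)→420, (D,merge)→440, (D,nl_idx)→440, (B,hash)→520, (B,nl)→820 …(+1); best=280 via (D,hash)
  {ACD}: card=500; try (C,hash)→540, (D,hash)→1000, (A,hash)→1040, (C,merge)→1160, (C,nl_idx)→1240, (A,nl_idx)→1940 …(+6); best=540 via (C,hash)
  {ABC}: card=40; try (A,nl_idx)→560, (C,hash)→640, (C,nl_idx)→800, (A,merge)→910, (A,hash)→920, (C,merge)→1120 …(+5); best=560 via (A,nl_idx)
  {ABD}: card=40; try (D,hash)→640, (D,nl_idx)→800, (B,hash)→820, (A,hash)→1080, (D,merge)→1120, (B,merge)→1320 …(+5); best=640 via (D,hash)
  {BCD}: card=100; try (D,hash)→520, (D,nl_idx)→580, (D,merge)→680, (C,hash)→680, (B,hash)→920, (D,nl)→1080 …(+5); best=520 via (D,hash)
  {ABCD}: card=10; try (D,nl_idx)→770, (D,hash)→800, (C,nl_idx)→850, (C,hash)→880, (D,merge)→960, (C,merge)→1040 …(+9); best=770 via (D,nl_idx)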